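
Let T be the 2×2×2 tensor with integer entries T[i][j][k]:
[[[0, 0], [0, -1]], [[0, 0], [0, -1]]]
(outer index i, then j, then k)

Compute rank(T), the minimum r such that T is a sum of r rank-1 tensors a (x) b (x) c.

Lower bound: T ≠ 0 (e.g. T[0,1,1] = -1), so rank(T) ≥ 1.
Upper bound: the mode-1 fibre T[:,1,1] = [-1, -1] gives a = [1, 1] (primitive direction); the mode-2 fibre T[0,:,1] = [0, -1] gives b = [0, 1]; then c[k] = T[0,1,k] / (a[0]·b[1]) = [0, -1] / 1 = [0, -1].
Expanding [1, 1] (x) [0, 1] (x) [0, -1] reproduces all 8 entries of T, so T = [1, 1] (x) [0, 1] (x) [0, -1] and rank(T) ≤ 1.
These bounds meet, so rank(T) = 1.

1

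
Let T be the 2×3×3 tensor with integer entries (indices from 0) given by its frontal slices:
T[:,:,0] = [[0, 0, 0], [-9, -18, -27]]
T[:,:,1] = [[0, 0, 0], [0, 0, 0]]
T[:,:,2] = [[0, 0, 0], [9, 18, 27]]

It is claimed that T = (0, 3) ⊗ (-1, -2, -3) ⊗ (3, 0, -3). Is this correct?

Reconstruct entrywise from the claimed factors. For example, T[0,1,1] = 0 and Σₗ aₗ[0]bₗ[1]cₗ[1] = (0)·(-2)·(0) = 0; checking all 18 entries, every one matches. The claim holds.

Yes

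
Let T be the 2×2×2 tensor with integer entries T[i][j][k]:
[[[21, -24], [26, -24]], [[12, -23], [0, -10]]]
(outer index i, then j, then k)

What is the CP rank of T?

2

Lower bound: the mode-3 unfolding of T (rows indexed by k, columns by (i,j) = (0,0), (0,1), (1,0), (1,1)) is [[21, 26, 12, 0], [-24, -24, -23, -10]].
There the 2×2 minor on rows k ∈ {0, 1}, columns (i,j) ∈ {(0,0), (0,1)} is det [[21, 26], [-24, -24]] = 120 ≠ 0, so this unfolding has rank ≥ 2; CP rank is at least every unfolding rank, so rank(T) ≥ 2. (Flattening ranks never certify an upper bound on CP rank; for that we must actually write T with 2 rank-1 terms.)
Upper bound — finding two terms. Write S_k = T[:,:,k] for the frontal slices: S₀ = [[21, 26], [12, 0]], S₁ = [[-24, -24], [-23, -10]].
If T = a₁ (x) b₁ (x) c₁ + a₂ (x) b₂ (x) c₂ then each S_k = c₁[k]·a₁b₁ᵀ + c₂[k]·a₂b₂ᵀ. S₀ and S₁ are linearly independent, so a₁b₁ᵀ and a₂b₂ᵀ must span the same plane of matrices: they are the rank-1 matrices of the form x·S₀ + y·S₁.
det(x·S₀ + y·S₁) is −312·x² + 676·xy − 312·y² = (-52)·(2·x − 3·y)(3·x − 2·y), vanishing at (x:y) = (3:2) and (2:3).
M₁ = 3·S₀ + 2·S₁ = [[15, 30], [-10, -20]] = 5·[3, -2][1, 2]ᵀ and M₂ = 2·S₀ + 3·S₁ = [[-30, -20], [-45, -30]] = (-5)·[2, 3][3, 2]ᵀ, so take a₁ = [3, -2], b₁ = [1, 2], a₂ = [2, 3], b₂ = [3, 2].
Each slice is an integer combination of E₁ = a₁b₁ᵀ and E₂ = a₂b₂ᵀ: S₀ = 3·E₁ + 2·E₂, S₁ = −2·E₁ − 3·E₂; reading off coefficients, c₁ = [3, -2] and c₂ = [2, -3].
Hence T = [3, -2] (x) [1, 2] (x) [3, -2] + [2, 3] (x) [3, 2] (x) [2, -3], so rank(T) ≤ 2.
These bounds meet, so rank(T) = 2.
Check entry T[1,1,0] = 0: (-2)·(2)·(3) + (3)·(2)·(2) = 0.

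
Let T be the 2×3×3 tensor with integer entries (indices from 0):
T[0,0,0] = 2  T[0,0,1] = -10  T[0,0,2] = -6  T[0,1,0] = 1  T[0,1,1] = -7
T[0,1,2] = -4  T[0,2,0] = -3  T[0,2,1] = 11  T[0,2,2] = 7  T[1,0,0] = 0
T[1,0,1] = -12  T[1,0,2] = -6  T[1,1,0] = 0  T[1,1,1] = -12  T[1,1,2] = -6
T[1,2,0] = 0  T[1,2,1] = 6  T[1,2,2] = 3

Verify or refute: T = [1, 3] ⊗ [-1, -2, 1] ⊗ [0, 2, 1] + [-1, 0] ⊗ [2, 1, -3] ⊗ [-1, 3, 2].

No

Reconstruct entry (0,0,1) from the claimed factors: Σₗ aₗ[0]bₗ[0]cₗ[1] = (1)·(-1)·(2) + (-1)·(2)·(3) = -8, but T[0,0,1] = -10. The claim is false.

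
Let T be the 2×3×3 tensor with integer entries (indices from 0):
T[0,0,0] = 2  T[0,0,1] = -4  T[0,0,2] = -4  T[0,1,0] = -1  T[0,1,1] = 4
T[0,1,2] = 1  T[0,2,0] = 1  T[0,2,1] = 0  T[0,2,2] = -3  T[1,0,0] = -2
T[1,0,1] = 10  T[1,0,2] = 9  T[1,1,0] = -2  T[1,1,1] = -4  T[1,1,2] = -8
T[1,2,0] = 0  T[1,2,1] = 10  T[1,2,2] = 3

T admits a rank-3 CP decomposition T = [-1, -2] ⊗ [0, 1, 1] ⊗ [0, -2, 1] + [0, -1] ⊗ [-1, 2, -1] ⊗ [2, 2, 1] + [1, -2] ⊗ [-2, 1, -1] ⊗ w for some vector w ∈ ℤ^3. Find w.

Subtract the known terms from T to get the rank-1 residual R = [1, -2] ⊗ [-2, 1, -1] ⊗ w, so R[i,j,k] = a[i]·b[j]·w[k]. Pick indices with nonzero a[0]·b[0] = (1)·(-2) = -2. Only the fibre through (0,0,·) is needed: R[0,0,:] = T[0,0,:] − Σₗ aₗ[0]bₗ[0]cₗ = [2, -4, -4] − (-1)·(0)·[0, -2, 1] − (0)·(-1)·[2, 2, 1] = [2, -4, -4]. Then w[k] = R[0,0,k] / -2 for each k, giving w = [2, -4, -4] / -2 = [-1, 2, 2].

w = [-1, 2, 2]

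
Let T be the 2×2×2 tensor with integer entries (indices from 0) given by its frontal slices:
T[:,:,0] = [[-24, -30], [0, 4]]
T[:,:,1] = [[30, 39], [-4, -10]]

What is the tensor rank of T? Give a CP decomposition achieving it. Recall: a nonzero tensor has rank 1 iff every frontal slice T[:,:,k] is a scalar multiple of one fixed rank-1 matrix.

Lower bound: in the mode-2 unfolding of T (rows indexed by j, columns by (i,k)) the 2×2 minor on rows j ∈ {0, 1}, columns (i,k) ∈ {(0,0), (0,1)} is det [[-24, 30], [-30, 39]] = -36 ≠ 0, so that unfolding has rank ≥ 2 and hence rank(T) ≥ 2 (CP rank is at least every unfolding rank, though it can be larger).
Upper bound: with S_k = T[:,:,k], the two rank-1 terms a₁b₁ᵀ, a₂b₂ᵀ are the rank-1 members of the pencil x·S₀ + y·S₁.
det(x·S₀ + y·S₁) is −96·x² + 240·xy − 144·y² = (-48)·(2·x − 3·y)(x − y), vanishing at (x:y) = (3:2) and (1:1).
M₁ = 3·S₀ + 2·S₁ = [[-12, -12], [-8, -8]] = (-4)·[3, 2][1, 1]ᵀ and M₂ = S₀ + S₁ = [[6, 9], [-4, -6]] = [3, -2][2, 3]ᵀ, so take a₁ = [3, 2], b₁ = [1, 1], a₂ = [3, -2], b₂ = [2, 3].
Each slice is an integer combination of E₁ = a₁b₁ᵀ and E₂ = a₂b₂ᵀ: S₀ = −4·E₁ − 2·E₂, S₁ = 4·E₁ + 3·E₂; reading off coefficients, c₁ = [-4, 4] and c₂ = [-2, 3].
Hence T = [3, 2] (x) [1, 1] (x) [-4, 4] + [3, -2] (x) [2, 3] (x) [-2, 3], so rank(T) ≤ 2.
These bounds meet, so rank(T) = 2.

rank(T) = 2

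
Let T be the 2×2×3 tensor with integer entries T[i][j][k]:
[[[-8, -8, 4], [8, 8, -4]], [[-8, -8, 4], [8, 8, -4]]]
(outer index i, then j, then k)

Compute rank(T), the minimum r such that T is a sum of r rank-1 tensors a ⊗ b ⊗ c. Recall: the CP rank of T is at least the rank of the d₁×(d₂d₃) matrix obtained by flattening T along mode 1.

1

Lower bound: T ≠ 0 (e.g. T[0,0,0] = -8), so rank(T) ≥ 1.
Upper bound: if T = a ⊗ b ⊗ c then every fibre of T is a multiple of the corresponding factor, so read the factors off the fibres through the nonzero entry T[0,0,0] = -8.
The mode-1 fibre T[:,0,0] = [-8, -8] gives a = [1, 1] (primitive direction); the mode-2 fibre T[0,:,0] = [-8, 8] gives b = [1, -1]; then c[k] = T[0,0,k] / (a[0]·b[0]) = [-8, -8, 4] / 1 = [-8, -8, 4].
Expanding [1, 1] ⊗ [1, -1] ⊗ [-8, -8, 4] reproduces all 12 entries of T, so T = [1, 1] ⊗ [1, -1] ⊗ [-8, -8, 4] and rank(T) ≤ 1.
These bounds meet, so rank(T) = 1.
Check entry T[1,0,2] = 4: (1)·(1)·(4) = 4.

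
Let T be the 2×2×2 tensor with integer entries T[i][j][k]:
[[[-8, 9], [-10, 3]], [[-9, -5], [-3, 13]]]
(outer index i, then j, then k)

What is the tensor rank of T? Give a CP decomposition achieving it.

Lower bound: the mode-1 unfolding of T (rows indexed by i, columns by (j,k) = (0,0), (0,1), (1,0), (1,1)) is [[-8, 9, -10, 3], [-9, -5, -3, 13]].
There the 2×2 minor on rows i ∈ {0, 1}, columns (j,k) ∈ {(0,0), (0,1)} is det [[-8, 9], [-9, -5]] = 121 ≠ 0, so this unfolding has rank ≥ 2; CP rank is at least every unfolding rank, so rank(T) ≥ 2. (Flattening ranks never certify an upper bound on CP rank; for that we must actually write T with 2 rank-1 terms.)
Upper bound — finding two terms. Write S_k = T[:,:,k] for the frontal slices: S₀ = [[-8, -10], [-9, -3]], S₁ = [[9, 3], [-5, 13]].
If T = a₁ ⊗ b₁ ⊗ c₁ + a₂ ⊗ b₂ ⊗ c₂ then each S_k = c₁[k]·a₁b₁ᵀ + c₂[k]·a₂b₂ᵀ. S₀ and S₁ are linearly independent, so a₁b₁ᵀ and a₂b₂ᵀ must span the same plane of matrices: they are the rank-1 matrices of the form x·S₀ + y·S₁.
det(x·S₀ + y·S₁) is −66·x² − 154·xy + 132·y² = (-22)·(x + 3·y)(3·x − 2·y), vanishing at (x:y) = (3:-1) and (2:3).
M₁ = 3·S₀ − S₁ = [[-33, -33], [-22, -22]] = (-11)·(3, 2)(1, 1)ᵀ and M₂ = 2·S₀ + 3·S₁ = [[11, -11], [-33, 33]] = 11·(1, -3)(1, -1)ᵀ, so take a₁ = (3, 2), b₁ = (1, 1), a₂ = (1, -3), b₂ = (1, -1).
Each slice is an integer combination of E₁ = a₁b₁ᵀ and E₂ = a₂b₂ᵀ: S₀ = −3·E₁ + E₂, S₁ = 2·E₁ + 3·E₂; reading off coefficients, c₁ = (-3, 2) and c₂ = (1, 3).
Hence T = (3, 2) ⊗ (1, 1) ⊗ (-3, 2) + (1, -3) ⊗ (1, -1) ⊗ (1, 3), so rank(T) ≤ 2.
These bounds meet, so rank(T) = 2.
Check entry T[0,1,0] = -10: (3)·(1)·(-3) + (1)·(-1)·(1) = -10.

rank(T) = 2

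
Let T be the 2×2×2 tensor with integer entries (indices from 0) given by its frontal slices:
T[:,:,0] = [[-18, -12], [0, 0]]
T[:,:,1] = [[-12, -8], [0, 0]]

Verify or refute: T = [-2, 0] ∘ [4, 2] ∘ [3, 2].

Reconstruct entry (0,0,0) from the claimed factors: Σₗ aₗ[0]bₗ[0]cₗ[0] = (-2)·(4)·(3) = -24, but T[0,0,0] = -18. The claim is false.

No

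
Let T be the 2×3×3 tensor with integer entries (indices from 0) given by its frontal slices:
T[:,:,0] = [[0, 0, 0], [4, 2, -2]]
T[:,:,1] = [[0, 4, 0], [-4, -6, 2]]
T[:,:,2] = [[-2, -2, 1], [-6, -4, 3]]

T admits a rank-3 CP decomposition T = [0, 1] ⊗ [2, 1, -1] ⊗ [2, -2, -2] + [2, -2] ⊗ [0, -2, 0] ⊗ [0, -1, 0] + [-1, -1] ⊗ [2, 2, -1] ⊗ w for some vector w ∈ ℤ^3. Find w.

w = [0, 0, 1]

Subtract the known terms from T to get the rank-1 residual R = [-1, -1] ⊗ [2, 2, -1] ⊗ w, so R[i,j,k] = a[i]·b[j]·w[k]. Pick indices with nonzero a[0]·b[0] = (-1)·(2) = -2. Only the fibre through (0,0,·) is needed: R[0,0,:] = T[0,0,:] − Σₗ aₗ[0]bₗ[0]cₗ = [0, 0, -2] − (0)·(2)·[2, -2, -2] − (2)·(0)·[0, -1, 0] = [0, 0, -2]. Then w[k] = R[0,0,k] / -2 for each k, giving w = [0, 0, -2] / -2 = [0, 0, 1].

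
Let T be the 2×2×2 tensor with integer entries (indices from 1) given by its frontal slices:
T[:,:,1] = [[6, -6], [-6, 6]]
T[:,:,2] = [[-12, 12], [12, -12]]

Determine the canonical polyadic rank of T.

1

Lower bound: T ≠ 0 (e.g. T[1,1,1] = 6), so rank(T) ≥ 1.
Upper bound: if T = a ∘ b ∘ c then every fibre of T is a multiple of the corresponding factor, so read the factors off the fibres through the nonzero entry T[1,1,1] = 6.
The mode-1 fibre T[:,1,1] = [6, -6] gives a = (1, -1) (primitive direction); the mode-2 fibre T[1,:,1] = [6, -6] gives b = (1, -1); then c[k] = T[1,1,k] / (a[1]·b[1]) = [6, -12] / 1 = (6, -12).
Expanding (1, -1) ∘ (1, -1) ∘ (6, -12) reproduces all 8 entries of T, so T = (1, -1) ∘ (1, -1) ∘ (6, -12) and rank(T) ≤ 1.
These bounds meet, so rank(T) = 1.
Check entry T[1,2,1] = -6: (1)·(-1)·(6) = -6.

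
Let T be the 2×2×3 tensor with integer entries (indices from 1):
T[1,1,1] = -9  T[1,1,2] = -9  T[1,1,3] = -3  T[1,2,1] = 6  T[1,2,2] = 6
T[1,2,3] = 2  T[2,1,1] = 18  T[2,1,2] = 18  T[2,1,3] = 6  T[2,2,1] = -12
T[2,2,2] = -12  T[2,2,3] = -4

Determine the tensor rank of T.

1

Lower bound: T ≠ 0 (e.g. T[1,1,1] = -9), so rank(T) ≥ 1.
Upper bound: if T = a ⊗ b ⊗ c then every fibre of T is a multiple of the corresponding factor, so read the factors off the fibres through the nonzero entry T[1,1,1] = -9.
The mode-1 fibre T[:,1,1] = [-9, 18] gives a = (1, -2) (primitive direction); the mode-2 fibre T[1,:,1] = [-9, 6] gives b = (3, -2); then c[k] = T[1,1,k] / (a[1]·b[1]) = [-9, -9, -3] / 3 = (-3, -3, -1).
Expanding (1, -2) ⊗ (3, -2) ⊗ (-3, -3, -1) reproduces all 12 entries of T, so T = (1, -2) ⊗ (3, -2) ⊗ (-3, -3, -1) and rank(T) ≤ 1.
These bounds meet, so rank(T) = 1.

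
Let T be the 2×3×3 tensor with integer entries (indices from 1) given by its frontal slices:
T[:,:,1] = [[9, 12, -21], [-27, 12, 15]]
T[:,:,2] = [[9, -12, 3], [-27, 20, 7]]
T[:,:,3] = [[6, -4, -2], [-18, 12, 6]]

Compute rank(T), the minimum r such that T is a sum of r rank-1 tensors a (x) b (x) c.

Lower bound: in the mode-1 unfolding of T (rows indexed by i, columns by (j,k)) the 2×2 minor on rows i ∈ {1, 2}, columns (j,k) ∈ {(1,1), (2,1)} is det [[9, 12], [-27, 12]] = 432 ≠ 0, so that unfolding has rank ≥ 2 and hence rank(T) ≥ 2 (CP rank is at least every unfolding rank, though it can be larger).
Upper bound: with S_k = T[:,:,k], the two rank-1 terms a₁b₁ᵀ, a₂b₂ᵀ are the rank-1 members of the pencil x·S₁ + y·S₂.
The 2×2 minor of x·S₁ + y·S₂ on rows {1,2}, columns {1,2} is 432·x² + 288·xy − 144·y² = 144·(3·x − y)(x + y), vanishing at (x:y) = (1:3) and (1:-1).
M₁ = S₁ + 3·S₂ = [[36, -24, -12], [-108, 72, 36]] = 12·[1, -3][3, -2, -1]ᵀ and M₂ = S₁ − S₂ = [[0, 24, -24], [0, -8, 8]] = 8·[3, -1][0, 1, -1]ᵀ, so take a₁ = [1, -3], b₁ = [3, -2, -1], a₂ = [3, -1], b₂ = [0, 1, -1].
Each slice is an integer combination of E₁ = a₁b₁ᵀ and E₂ = a₂b₂ᵀ: S₁ = 3·E₁ + 6·E₂, S₂ = 3·E₁ − 2·E₂, S₃ = 2·E₁; reading off coefficients, c₁ = [3, 3, 2] and c₂ = [6, -2, 0].
Hence T = [1, -3] (x) [3, -2, -1] (x) [3, 3, 2] + [3, -1] (x) [0, 1, -1] (x) [6, -2, 0], so rank(T) ≤ 2.
These bounds meet, so rank(T) = 2.

2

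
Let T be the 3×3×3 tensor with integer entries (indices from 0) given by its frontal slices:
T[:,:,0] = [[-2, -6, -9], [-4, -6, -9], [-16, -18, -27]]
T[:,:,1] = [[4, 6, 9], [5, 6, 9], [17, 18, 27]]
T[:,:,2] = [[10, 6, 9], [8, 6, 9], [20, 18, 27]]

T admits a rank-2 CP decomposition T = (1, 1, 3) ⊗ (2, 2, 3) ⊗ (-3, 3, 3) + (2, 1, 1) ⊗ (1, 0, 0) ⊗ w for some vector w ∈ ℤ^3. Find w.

Subtract the known terms from T to get the rank-1 residual R = (2, 1, 1) ⊗ (1, 0, 0) ⊗ w, so R[i,j,k] = a[i]·b[j]·w[k]. Pick indices with nonzero a[0]·b[0] = (2)·(1) = 2. Only the fibre through (0,0,·) is needed: R[0,0,:] = T[0,0,:] − Σₗ aₗ[0]bₗ[0]cₗ = [-2, 4, 10] − (1)·(2)·(-3, 3, 3) = [4, -2, 4]. Then w[k] = R[0,0,k] / 2 for each k, giving w = [4, -2, 4] / 2 = (2, -1, 2).

w = (2, -1, 2)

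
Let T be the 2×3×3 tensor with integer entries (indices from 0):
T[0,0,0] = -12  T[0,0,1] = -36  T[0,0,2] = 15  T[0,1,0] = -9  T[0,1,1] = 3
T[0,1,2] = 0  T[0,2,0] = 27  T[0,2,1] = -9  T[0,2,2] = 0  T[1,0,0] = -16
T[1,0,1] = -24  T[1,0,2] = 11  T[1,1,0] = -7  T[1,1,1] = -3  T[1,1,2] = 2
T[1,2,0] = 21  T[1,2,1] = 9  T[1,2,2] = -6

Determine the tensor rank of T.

2

Lower bound: the mode-3 unfolding of T (rows indexed by k, columns by (i,j) = (0,0), (0,1), (0,2), (1,0), (1,1), (1,2)) is [[-12, -9, 27, -16, -7, 21], [-36, 3, -9, -24, -3, 9], [15, 0, 0, 11, 2, -6]].
There the 2×2 minor on rows k ∈ {0, 1}, columns (i,j) ∈ {(0,0), (0,1)} is det [[-12, -9], [-36, 3]] = -360 ≠ 0, so this unfolding has rank ≥ 2; CP rank is at least every unfolding rank, so rank(T) ≥ 2. (This is only a lower bound: in general the CP rank may exceed every unfolding rank, so we still need to exhibit 2 rank-1 terms summing to T.)
Upper bound — finding two terms. Write S_k = T[:,:,k] for the frontal slices: S₀ = [[-12, -9, 27], [-16, -7, 21]], S₁ = [[-36, 3, -9], [-24, -3, 9]], S₂ = [[15, 0, 0], [11, 2, -6]].
If T = a₁ (x) b₁ (x) c₁ + a₂ (x) b₂ (x) c₂ then each S_k = c₁[k]·a₁b₁ᵀ + c₂[k]·a₂b₂ᵀ. S₀ and S₁ are linearly independent, so a₁b₁ᵀ and a₂b₂ᵀ must span the same plane of matrices: they are the rank-1 matrices of the form x·S₀ + y·S₁.
The 2×2 minor of x·S₀ + y·S₁ on rows {0,1}, columns {0,1} is −60·x² + 120·xy + 180·y² = (-60)·(x − 3·y)(x + y), vanishing at (x:y) = (3:1) and (1:-1).
M₁ = 3·S₀ + S₁ = [[-72, -24, 72], [-72, -24, 72]] = (-24)·[1, 1][3, 1, -3]ᵀ and M₂ = S₀ − S₁ = [[24, -12, 36], [8, -4, 12]] = 4·[3, 1][2, -1, 3]ᵀ, so take a₁ = [1, 1], b₁ = [3, 1, -3], a₂ = [3, 1], b₂ = [2, -1, 3].
Each slice is an integer combination of E₁ = a₁b₁ᵀ and E₂ = a₂b₂ᵀ: S₀ = −6·E₁ + E₂, S₁ = −6·E₁ − 3·E₂, S₂ = 3·E₁ + E₂; reading off coefficients, c₁ = [-6, -6, 3] and c₂ = [1, -3, 1].
Hence T = [1, 1] (x) [3, 1, -3] (x) [-6, -6, 3] + [3, 1] (x) [2, -1, 3] (x) [1, -3, 1], so rank(T) ≤ 2.
These bounds meet, so rank(T) = 2.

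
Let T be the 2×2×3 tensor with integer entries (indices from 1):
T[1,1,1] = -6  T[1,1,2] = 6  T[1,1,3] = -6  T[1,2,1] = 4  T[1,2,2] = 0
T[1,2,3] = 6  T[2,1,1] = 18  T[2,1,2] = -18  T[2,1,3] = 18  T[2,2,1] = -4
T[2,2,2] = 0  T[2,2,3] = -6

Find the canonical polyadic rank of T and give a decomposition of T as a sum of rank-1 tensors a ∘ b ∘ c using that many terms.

rank(T) = 2

Lower bound: in the mode-2 unfolding of T (rows indexed by j, columns by (i,k)) the 2×2 minor on rows j ∈ {1, 2}, columns (i,k) ∈ {(1,1), (1,2)} is det [[-6, 6], [4, 0]] = -24 ≠ 0, so that unfolding has rank ≥ 2 and hence rank(T) ≥ 2 (CP rank is at least every unfolding rank, though it can be larger).
Upper bound: with S_k = T[:,:,k], the two rank-1 terms a₁b₁ᵀ, a₂b₂ᵀ are the rank-1 members of the pencil x·S₁ + y·S₂.
det(x·S₁ + y·S₂) is −48·x² + 48·xy = (-48)·(x − y)(x), vanishing at (x:y) = (1:1) and (0:1).
M₁ = S₁ + S₂ = [[0, 4], [0, -4]] = 4·[1, -1][0, 1]ᵀ and M₂ = S₂ = [[6, 0], [-18, 0]] = 6·[1, -3][1, 0]ᵀ, so take a₁ = [1, -1], b₁ = [0, 1], a₂ = [1, -3], b₂ = [1, 0].
Each slice is an integer combination of E₁ = a₁b₁ᵀ and E₂ = a₂b₂ᵀ: S₁ = 4·E₁ − 6·E₂, S₂ = 6·E₂, S₃ = 6·E₁ − 6·E₂; reading off coefficients, c₁ = [4, 0, 6] and c₂ = [-6, 6, -6].
Hence T = [1, -1] ∘ [0, 1] ∘ [4, 0, 6] + [1, -3] ∘ [1, 0] ∘ [-6, 6, -6], so rank(T) ≤ 2.
These bounds meet, so rank(T) = 2.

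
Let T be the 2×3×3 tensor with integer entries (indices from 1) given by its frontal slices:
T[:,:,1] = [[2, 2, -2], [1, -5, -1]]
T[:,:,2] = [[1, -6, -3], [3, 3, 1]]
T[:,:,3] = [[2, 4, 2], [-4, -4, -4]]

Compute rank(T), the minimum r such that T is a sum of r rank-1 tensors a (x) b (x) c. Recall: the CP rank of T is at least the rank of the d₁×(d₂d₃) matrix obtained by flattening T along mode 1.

3

Lower bound: the mode-2 unfolding of T (rows indexed by j, columns by (i,k) = (1,1), (1,2), (1,3), (2,1), (2,2), (2,3)) is [[2, 1, 2, 1, 3, -4], [2, -6, 4, -5, 3, -4], [-2, -3, 2, -1, 1, -4]].
There the 3×3 minor on rows j ∈ {1, 2, 3}, columns (i,k) ∈ {(1,1), (1,2), (1,3)} is det [[2, 1, 2], [2, -6, 4], [-2, -3, 2]] = -48 ≠ 0, so this unfolding has rank ≥ 3; CP rank is at least every unfolding rank, so rank(T) ≥ 3. (Flattening ranks never certify an upper bound on CP rank; for that we must actually write T with 3 rank-1 terms.)
Upper bound: T is a sum of 3 rank-1 terms, T = (1, -2) (x) (1, 0, 1) (x) (0, -1, 2) + (1, -1) (x) (0, 1, 0) (x) (4, -4, 4) + (2, 1) (x) (1, -1, -1) (x) (1, 1, 0) (one valid choice — decompositions are not unique — normalised so each a, b is primitive with positive first nonzero entry; check it by expanding all entries), so rank(T) ≤ 3.
These bounds meet, so rank(T) = 3.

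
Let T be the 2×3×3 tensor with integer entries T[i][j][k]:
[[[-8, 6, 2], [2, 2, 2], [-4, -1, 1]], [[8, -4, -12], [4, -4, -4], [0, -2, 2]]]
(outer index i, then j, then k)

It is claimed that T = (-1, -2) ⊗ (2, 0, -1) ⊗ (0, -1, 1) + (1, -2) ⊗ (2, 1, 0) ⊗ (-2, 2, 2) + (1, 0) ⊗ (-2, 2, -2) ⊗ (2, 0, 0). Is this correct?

Yes

Reconstruct entrywise from the claimed factors. For example, T[1,2,0] = 0 and Σₗ aₗ[1]bₗ[2]cₗ[0] = (-2)·(-1)·(0) + (-2)·(0)·(-2) + (0)·(-2)·(2) = 0; checking all 18 entries, every one matches. The claim holds.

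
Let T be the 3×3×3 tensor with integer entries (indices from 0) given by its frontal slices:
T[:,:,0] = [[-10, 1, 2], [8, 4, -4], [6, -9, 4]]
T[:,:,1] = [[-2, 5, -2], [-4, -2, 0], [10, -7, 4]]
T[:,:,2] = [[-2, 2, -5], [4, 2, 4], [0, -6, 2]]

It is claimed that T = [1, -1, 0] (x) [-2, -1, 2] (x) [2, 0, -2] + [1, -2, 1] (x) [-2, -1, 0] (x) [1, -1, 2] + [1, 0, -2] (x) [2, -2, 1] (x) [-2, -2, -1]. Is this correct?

Yes

Reconstruct entrywise from the claimed factors. For example, T[2,2,0] = 4 and Σₗ aₗ[2]bₗ[2]cₗ[0] = (0)·(2)·(2) + (1)·(0)·(1) + (-2)·(1)·(-2) = 4; checking all 27 entries, every one matches. The claim holds.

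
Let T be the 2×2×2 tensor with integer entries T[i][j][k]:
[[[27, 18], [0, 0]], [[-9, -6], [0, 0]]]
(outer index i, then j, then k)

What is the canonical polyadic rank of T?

Lower bound: T ≠ 0 (e.g. T[0,0,0] = 27), so rank(T) ≥ 1.
Upper bound: if T = a ∘ b ∘ c then every fibre of T is a multiple of the corresponding factor, so read the factors off the fibres through the nonzero entry T[0,0,0] = 27.
The mode-1 fibre T[:,0,0] = [27, -9] gives a = [3, -1] (primitive direction); the mode-2 fibre T[0,:,0] = [27, 0] gives b = [1, 0]; then c[k] = T[0,0,k] / (a[0]·b[0]) = [27, 18] / 3 = [9, 6].
Expanding [3, -1] ∘ [1, 0] ∘ [9, 6] reproduces all 8 entries of T, so T = [3, -1] ∘ [1, 0] ∘ [9, 6] and rank(T) ≤ 1.
These bounds meet, so rank(T) = 1.
Check entry T[1,1,1] = 0: (-1)·(0)·(6) = 0.

1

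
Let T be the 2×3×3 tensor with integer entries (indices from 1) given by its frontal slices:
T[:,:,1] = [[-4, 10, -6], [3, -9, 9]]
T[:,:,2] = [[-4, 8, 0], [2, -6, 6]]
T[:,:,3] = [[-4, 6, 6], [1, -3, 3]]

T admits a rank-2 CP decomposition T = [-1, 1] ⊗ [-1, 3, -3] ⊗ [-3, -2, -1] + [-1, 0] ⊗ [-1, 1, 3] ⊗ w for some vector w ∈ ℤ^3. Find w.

Subtract the known terms from T to get the rank-1 residual R = [-1, 0] ⊗ [-1, 1, 3] ⊗ w, so R[i,j,k] = a[i]·b[j]·w[k]. Pick indices with nonzero a[1]·b[1] = (-1)·(-1) = 1. Only the fibre through (1,1,·) is needed: R[1,1,:] = T[1,1,:] − Σₗ aₗ[1]bₗ[1]cₗ = [-4, -4, -4] − (-1)·(-1)·[-3, -2, -1] = [-1, -2, -3]. Then w[k] = R[1,1,k] / 1 for each k, giving w = [-1, -2, -3] / 1 = [-1, -2, -3].

w = [-1, -2, -3]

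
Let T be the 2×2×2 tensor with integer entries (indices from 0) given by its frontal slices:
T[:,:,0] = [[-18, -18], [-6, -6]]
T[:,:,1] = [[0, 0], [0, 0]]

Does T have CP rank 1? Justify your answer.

Yes

If T = a (x) b (x) c then every fibre of T is a multiple of the corresponding factor, so read the factors off the fibres through the nonzero entry T[0,0,0] = -18.
The mode-1 fibre T[:,0,0] = [-18, -6] gives a = (3, 1) (primitive direction); the mode-2 fibre T[0,:,0] = [-18, -18] gives b = (1, 1); then c[k] = T[0,0,k] / (a[0]·b[0]) = [-18, 0] / 3 = (-6, 0).
Expanding (3, 1) (x) (1, 1) (x) (-6, 0) reproduces all 8 entries of T, so T = (3, 1) (x) (1, 1) (x) (-6, 0) and rank(T) ≤ 1.
Equivalently every frontal slice T[:,:,k] is c[k] times the rank-1 matrix (3, 1) (x) (1, 1). So T has rank 1 (it is nonzero).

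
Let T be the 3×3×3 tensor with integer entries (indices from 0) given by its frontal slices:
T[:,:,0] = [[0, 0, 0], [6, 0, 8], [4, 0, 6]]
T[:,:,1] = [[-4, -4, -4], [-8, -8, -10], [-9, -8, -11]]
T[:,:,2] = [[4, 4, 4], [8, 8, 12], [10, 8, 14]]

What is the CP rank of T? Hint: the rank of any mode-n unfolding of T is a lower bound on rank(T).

3

Lower bound: the mode-2 unfolding of T (rows indexed by j, columns by (i,k) = (0,0), (0,1), (0,2), (1,0), (1,1), (1,2), (2,0), (2,1), (2,2)) is [[0, -4, 4, 6, -8, 8, 4, -9, 10], [0, -4, 4, 0, -8, 8, 0, -8, 8], [0, -4, 4, 8, -10, 12, 6, -11, 14]].
There the 3×3 minor on rows j ∈ {0, 1, 2}, columns (i,k) ∈ {(0,1), (1,0), (1,1)} is det [[-4, 6, -8], [-4, 0, -8], [-4, 8, -10]] = -48 ≠ 0, so this unfolding has rank ≥ 3; CP rank is at least every unfolding rank, so rank(T) ≥ 3. (Flattening ranks never certify an upper bound on CP rank; for that we must actually write T with 3 rank-1 terms.)
Upper bound: T is a sum of 3 rank-1 terms, T = [0, 1, 1] ⊗ [1, 0, 2] ⊗ [2, -2, 4] + [0, 2, 1] ⊗ [1, 0, 1] ⊗ [2, 1, -2] + [1, 2, 2] ⊗ [1, 1, 1] ⊗ [0, -4, 4] (written with every a and b primitive with positive leading entry and the scale carried by c; CP decompositions are not unique, and this one is verified by expanding entrywise), so rank(T) ≤ 3.
These bounds meet, so rank(T) = 3.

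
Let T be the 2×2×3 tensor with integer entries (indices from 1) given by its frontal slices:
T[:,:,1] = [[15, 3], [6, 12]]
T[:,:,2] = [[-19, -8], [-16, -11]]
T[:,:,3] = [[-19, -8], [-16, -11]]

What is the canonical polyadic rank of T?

Lower bound: the mode-2 unfolding of T (rows indexed by j, columns by (i,k) = (1,1), (1,2), (1,3), (2,1), (2,2), (2,3)) is [[15, -19, -19, 6, -16, -16], [3, -8, -8, 12, -11, -11]].
There the 2×2 minor on rows j ∈ {1, 2}, columns (i,k) ∈ {(1,1), (1,2)} is det [[15, -19], [3, -8]] = -63 ≠ 0, so this unfolding has rank ≥ 2; CP rank is at least every unfolding rank, so rank(T) ≥ 2. (This is only a lower bound: in general the CP rank may exceed every unfolding rank, so we still need to exhibit 2 rank-1 terms summing to T.)
Upper bound — finding two terms. Write S_k = T[:,:,k] for the frontal slices: S₁ = [[15, 3], [6, 12]], S₂ = [[-19, -8], [-16, -11]], S₃ = [[-19, -8], [-16, -11]].
If T = a₁ ⊗ b₁ ⊗ c₁ + a₂ ⊗ b₂ ⊗ c₂ then each S_k = c₁[k]·a₁b₁ᵀ + c₂[k]·a₂b₂ᵀ. S₁ and S₂ are linearly independent, so a₁b₁ᵀ and a₂b₂ᵀ must span the same plane of matrices: they are the rank-1 matrices of the form x·S₁ + y·S₂.
det(x·S₁ + y·S₂) is 162·x² − 297·xy + 81·y² = 27·(2·x − 3·y)(3·x − y), vanishing at (x:y) = (3:2) and (1:3).
M₁ = 3·S₁ + 2·S₂ = [[7, -7], [-14, 14]] = 7·[1, -2][1, -1]ᵀ and M₂ = S₁ + 3·S₂ = [[-42, -21], [-42, -21]] = (-21)·[1, 1][2, 1]ᵀ, so take a₁ = [1, -2], b₁ = [1, -1], a₂ = [1, 1], b₂ = [2, 1].
Each slice is an integer combination of E₁ = a₁b₁ᵀ and E₂ = a₂b₂ᵀ: S₁ = 3·E₁ + 6·E₂, S₂ = −E₁ − 9·E₂, S₃ = −E₁ − 9·E₂; reading off coefficients, c₁ = [3, -1, -1] and c₂ = [6, -9, -9].
Hence T = [1, -2] ⊗ [1, -1] ⊗ [3, -1, -1] + [1, 1] ⊗ [2, 1] ⊗ [6, -9, -9], so rank(T) ≤ 2.
These bounds meet, so rank(T) = 2.

2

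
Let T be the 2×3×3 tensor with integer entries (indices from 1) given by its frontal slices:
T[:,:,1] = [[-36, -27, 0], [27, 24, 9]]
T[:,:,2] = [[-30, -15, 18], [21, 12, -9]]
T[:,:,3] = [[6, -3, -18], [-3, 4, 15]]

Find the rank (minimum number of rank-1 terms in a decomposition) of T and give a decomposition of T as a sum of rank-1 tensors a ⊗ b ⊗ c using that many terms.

rank(T) = 2

Lower bound: the mode-2 unfolding of T (rows indexed by j, columns by (i,k) = (1,1), (1,2), (1,3), (2,1), (2,2), (2,3)) is [[-36, -30, 6, 27, 21, -3], [-27, -15, -3, 24, 12, 4], [0, 18, -18, 9, -9, 15]].
There the 2×2 minor on rows j ∈ {1, 2}, columns (i,k) ∈ {(1,1), (1,2)} is det [[-36, -30], [-27, -15]] = -270 ≠ 0, so this unfolding has rank ≥ 2; CP rank is at least every unfolding rank, so rank(T) ≥ 2. (This is only a lower bound: in general the CP rank may exceed every unfolding rank, so we still need to exhibit 2 rank-1 terms summing to T.)
Upper bound — finding two terms. Write S_k = T[:,:,k] for the frontal slices: S₁ = [[-36, -27, 0], [27, 24, 9]], S₂ = [[-30, -15, 18], [21, 12, -9]], S₃ = [[6, -3, -18], [-3, 4, 15]].
If T = a₁ ⊗ b₁ ⊗ c₁ + a₂ ⊗ b₂ ⊗ c₂ then each S_k = c₁[k]·a₁b₁ᵀ + c₂[k]·a₂b₂ᵀ. S₁ and S₂ are linearly independent, so a₁b₁ᵀ and a₂b₂ᵀ must span the same plane of matrices: they are the rank-1 matrices of the form x·S₁ + y·S₂.
The 2×2 minor of x·S₁ + y·S₂ on rows {1,2}, columns {1,2} is −135·x² − 180·xy − 45·y² = (-45)·(x + y)(3·x + y), vanishing at (x:y) = (1:-1) and (1:-3).
M₁ = S₁ − S₂ = [[-6, -12, -18], [6, 12, 18]] = (-6)·[1, -1][1, 2, 3]ᵀ and M₂ = S₁ − 3·S₂ = [[54, 18, -54], [-36, -12, 36]] = 6·[3, -2][3, 1, -3]ᵀ, so take a₁ = [1, -1], b₁ = [1, 2, 3], a₂ = [3, -2], b₂ = [3, 1, -3].
Each slice is an integer combination of E₁ = a₁b₁ᵀ and E₂ = a₂b₂ᵀ: S₁ = −9·E₁ − 3·E₂, S₂ = −3·E₁ − 3·E₂, S₃ = −3·E₁ + E₂; reading off coefficients, c₁ = [-9, -3, -3] and c₂ = [-3, -3, 1].
Hence T = [1, -1] ⊗ [1, 2, 3] ⊗ [-9, -3, -3] + [3, -2] ⊗ [3, 1, -3] ⊗ [-3, -3, 1], so rank(T) ≤ 2.
These bounds meet, so rank(T) = 2.
Check entry T[2,1,2] = 21: (-1)·(1)·(-3) + (-2)·(3)·(-3) = 21.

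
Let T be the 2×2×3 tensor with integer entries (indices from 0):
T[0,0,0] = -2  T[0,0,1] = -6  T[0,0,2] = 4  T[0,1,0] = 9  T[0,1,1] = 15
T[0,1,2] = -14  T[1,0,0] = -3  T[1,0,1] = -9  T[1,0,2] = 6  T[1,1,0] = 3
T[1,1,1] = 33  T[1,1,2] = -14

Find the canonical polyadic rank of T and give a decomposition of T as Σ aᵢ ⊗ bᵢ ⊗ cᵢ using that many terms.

rank(T) = 2

Lower bound: in the mode-3 unfolding of T (rows indexed by k, columns by (i,j)) the 2×2 minor on rows k ∈ {0, 1}, columns (i,j) ∈ {(0,0), (0,1)} is det [[-2, 9], [-6, 15]] = 24 ≠ 0, so that unfolding has rank ≥ 2 and hence rank(T) ≥ 2 (CP rank is at least every unfolding rank, though it can be larger).
Upper bound: with S_k = T[:,:,k], the two rank-1 terms a₁b₁ᵀ, a₂b₂ᵀ are the rank-1 members of the pencil x·S₀ + y·S₁.
det(x·S₀ + y·S₁) is 21·x² + 42·xy − 63·y² = 21·(x + 3·y)(x − y), vanishing at (x:y) = (3:-1) and (1:1).
M₁ = 3·S₀ − S₁ = [[0, 12], [0, -24]] = 12·[1, -2][0, 1]ᵀ and M₂ = S₀ + S₁ = [[-8, 24], [-12, 36]] = (-4)·[2, 3][1, -3]ᵀ, so take a₁ = [1, -2], b₁ = [0, 1], a₂ = [2, 3], b₂ = [1, -3].
Each slice is an integer combination of E₁ = a₁b₁ᵀ and E₂ = a₂b₂ᵀ: S₀ = 3·E₁ − E₂, S₁ = −3·E₁ − 3·E₂, S₂ = −2·E₁ + 2·E₂; reading off coefficients, c₁ = [3, -3, -2] and c₂ = [-1, -3, 2].
Hence T = [1, -2] ⊗ [0, 1] ⊗ [3, -3, -2] + [2, 3] ⊗ [1, -3] ⊗ [-1, -3, 2], so rank(T) ≤ 2.
These bounds meet, so rank(T) = 2.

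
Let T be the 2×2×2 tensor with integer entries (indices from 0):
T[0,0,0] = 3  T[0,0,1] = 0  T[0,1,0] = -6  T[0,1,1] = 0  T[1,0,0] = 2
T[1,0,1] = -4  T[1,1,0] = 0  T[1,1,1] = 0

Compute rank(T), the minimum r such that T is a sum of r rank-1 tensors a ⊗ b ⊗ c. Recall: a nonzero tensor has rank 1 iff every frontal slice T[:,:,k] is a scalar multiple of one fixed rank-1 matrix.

2

Lower bound: the mode-2 unfolding of T (rows indexed by j, columns by (i,k) = (0,0), (0,1), (1,0), (1,1)) is [[3, 0, 2, -4], [-6, 0, 0, 0]].
There the 2×2 minor on rows j ∈ {0, 1}, columns (i,k) ∈ {(0,0), (1,0)} is det [[3, 2], [-6, 0]] = 12 ≠ 0, so this unfolding has rank ≥ 2; CP rank is at least every unfolding rank, so rank(T) ≥ 2. (This is only a lower bound: in general the CP rank may exceed every unfolding rank, so we still need to exhibit 2 rank-1 terms summing to T.)
Upper bound — finding two terms. Write S_k = T[:,:,k] for the frontal slices: S₀ = [[3, -6], [2, 0]], S₁ = [[0, 0], [-4, 0]].
If T = a₁ ⊗ b₁ ⊗ c₁ + a₂ ⊗ b₂ ⊗ c₂ then each S_k = c₁[k]·a₁b₁ᵀ + c₂[k]·a₂b₂ᵀ. S₀ and S₁ are linearly independent, so a₁b₁ᵀ and a₂b₂ᵀ must span the same plane of matrices: they are the rank-1 matrices of the form x·S₀ + y·S₁.
det(x·S₀ + y·S₁) is 12·x² − 24·xy = 12·(x − 2·y)(x), vanishing at (x:y) = (2:1) and (0:1).
M₁ = 2·S₀ + S₁ = [[6, -12], [0, 0]] = 6·[1, 0][1, -2]ᵀ and M₂ = S₁ = [[0, 0], [-4, 0]] = (-4)·[0, 1][1, 0]ᵀ, so take a₁ = [1, 0], b₁ = [1, -2], a₂ = [0, 1], b₂ = [1, 0].
Each slice is an integer combination of E₁ = a₁b₁ᵀ and E₂ = a₂b₂ᵀ: S₀ = 3·E₁ + 2·E₂, S₁ = −4·E₂; reading off coefficients, c₁ = [3, 0] and c₂ = [2, -4].
Hence T = [1, 0] ⊗ [1, -2] ⊗ [3, 0] + [0, 1] ⊗ [1, 0] ⊗ [2, -4], so rank(T) ≤ 2.
These bounds meet, so rank(T) = 2.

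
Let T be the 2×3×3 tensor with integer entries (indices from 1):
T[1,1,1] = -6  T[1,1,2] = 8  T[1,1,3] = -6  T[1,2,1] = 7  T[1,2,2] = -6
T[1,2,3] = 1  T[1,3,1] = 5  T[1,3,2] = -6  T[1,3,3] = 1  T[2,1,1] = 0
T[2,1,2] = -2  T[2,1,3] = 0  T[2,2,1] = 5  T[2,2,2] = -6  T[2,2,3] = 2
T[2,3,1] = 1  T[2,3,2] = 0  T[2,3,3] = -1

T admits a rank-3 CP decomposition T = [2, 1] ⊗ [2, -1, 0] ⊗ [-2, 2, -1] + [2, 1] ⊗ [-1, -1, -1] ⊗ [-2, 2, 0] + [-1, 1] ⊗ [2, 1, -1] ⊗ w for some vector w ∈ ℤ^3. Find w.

w = [1, -2, 1]

Subtract the known terms from T to get the rank-1 residual R = [-1, 1] ⊗ [2, 1, -1] ⊗ w, so R[i,j,k] = a[i]·b[j]·w[k]. Pick indices with nonzero a[1]·b[1] = (-1)·(2) = -2. Only the fibre through (1,1,·) is needed: R[1,1,:] = T[1,1,:] − Σₗ aₗ[1]bₗ[1]cₗ = [-6, 8, -6] − (2)·(2)·[-2, 2, -1] − (2)·(-1)·[-2, 2, 0] = [-2, 4, -2]. Then w[k] = R[1,1,k] / -2 for each k, giving w = [-2, 4, -2] / -2 = [1, -2, 1].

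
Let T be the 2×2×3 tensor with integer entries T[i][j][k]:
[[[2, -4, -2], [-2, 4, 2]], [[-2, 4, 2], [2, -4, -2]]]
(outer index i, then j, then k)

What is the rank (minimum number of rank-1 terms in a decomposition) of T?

Lower bound: T ≠ 0 (e.g. T[0,0,0] = 2), so rank(T) ≥ 1.
Upper bound: if T = a ⊗ b ⊗ c then every fibre of T is a multiple of the corresponding factor, so read the factors off the fibres through the nonzero entry T[0,0,0] = 2.
The mode-1 fibre T[:,0,0] = [2, -2] gives a = [1, -1] (primitive direction); the mode-2 fibre T[0,:,0] = [2, -2] gives b = [1, -1]; then c[k] = T[0,0,k] / (a[0]·b[0]) = [2, -4, -2] / 1 = [2, -4, -2].
Expanding [1, -1] ⊗ [1, -1] ⊗ [2, -4, -2] reproduces all 12 entries of T, so T = [1, -1] ⊗ [1, -1] ⊗ [2, -4, -2] and rank(T) ≤ 1.
These bounds meet, so rank(T) = 1.
Check entry T[0,1,1] = 4: (1)·(-1)·(-4) = 4.

1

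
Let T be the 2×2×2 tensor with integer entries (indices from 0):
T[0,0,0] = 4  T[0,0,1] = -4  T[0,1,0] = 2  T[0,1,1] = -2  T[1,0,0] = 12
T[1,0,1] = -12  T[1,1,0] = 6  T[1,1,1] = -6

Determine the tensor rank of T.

Lower bound: T ≠ 0 (e.g. T[0,0,0] = 4), so rank(T) ≥ 1.
Upper bound: if T = a ⊗ b ⊗ c then every fibre of T is a multiple of the corresponding factor, so read the factors off the fibres through the nonzero entry T[0,0,0] = 4.
The mode-1 fibre T[:,0,0] = [4, 12] gives a = [1, 3] (primitive direction); the mode-2 fibre T[0,:,0] = [4, 2] gives b = [2, 1]; then c[k] = T[0,0,k] / (a[0]·b[0]) = [4, -4] / 2 = [2, -2].
Expanding [1, 3] ⊗ [2, 1] ⊗ [2, -2] reproduces all 8 entries of T, so T = [1, 3] ⊗ [2, 1] ⊗ [2, -2] and rank(T) ≤ 1.
These bounds meet, so rank(T) = 1.
Check entry T[0,1,0] = 2: (1)·(1)·(2) = 2.

1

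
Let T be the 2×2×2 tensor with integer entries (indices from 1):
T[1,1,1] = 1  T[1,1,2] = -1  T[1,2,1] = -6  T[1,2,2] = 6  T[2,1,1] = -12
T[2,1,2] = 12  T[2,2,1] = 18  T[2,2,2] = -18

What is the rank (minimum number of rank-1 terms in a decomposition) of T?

Lower bound: in the mode-2 unfolding of T (rows indexed by j, columns by (i,k)) the 2×2 minor on rows j ∈ {1, 2}, columns (i,k) ∈ {(1,1), (2,1)} is det [[1, -12], [-6, 18]] = -54 ≠ 0, so that unfolding has rank ≥ 2 and hence rank(T) ≥ 2 (CP rank is at least every unfolding rank, though it can be larger).
Upper bound: T[:,:,k] = c[k]·M for every slice, with c = (1, -1) and M = [[1, -6], [-12, 18]] (rows i, columns j).
Splitting M by its rows (i = 1, 2), M = (1, 0)(1, -6)ᵀ + (0, 1)(-12, 18)ᵀ.
Hence T = (1, 0) ⊗ (1, -6) ⊗ (1, -1) + (0, 1) ⊗ (-12, 18) ⊗ (1, -1), so rank(T) ≤ 2.
These bounds meet, so rank(T) = 2.

2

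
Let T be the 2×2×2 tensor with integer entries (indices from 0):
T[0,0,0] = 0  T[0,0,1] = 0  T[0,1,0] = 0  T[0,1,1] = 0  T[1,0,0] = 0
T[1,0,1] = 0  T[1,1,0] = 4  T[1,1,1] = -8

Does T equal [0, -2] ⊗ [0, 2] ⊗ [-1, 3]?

No

Reconstruct entry (1,1,1) from the claimed factors: Σₗ aₗ[1]bₗ[1]cₗ[1] = (-2)·(2)·(3) = -12, but T[1,1,1] = -8. The claim is false.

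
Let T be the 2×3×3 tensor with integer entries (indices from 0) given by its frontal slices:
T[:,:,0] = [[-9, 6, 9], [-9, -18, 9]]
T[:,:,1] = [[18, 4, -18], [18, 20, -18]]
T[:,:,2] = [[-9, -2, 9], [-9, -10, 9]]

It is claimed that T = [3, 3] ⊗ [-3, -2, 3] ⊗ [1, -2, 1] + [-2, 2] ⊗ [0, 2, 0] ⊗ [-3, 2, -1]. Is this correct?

Yes

Reconstruct entrywise from the claimed factors. For example, T[1,2,0] = 9 and Σₗ aₗ[1]bₗ[2]cₗ[0] = (3)·(3)·(1) + (2)·(0)·(-3) = 9; checking all 18 entries, every one matches. The claim holds.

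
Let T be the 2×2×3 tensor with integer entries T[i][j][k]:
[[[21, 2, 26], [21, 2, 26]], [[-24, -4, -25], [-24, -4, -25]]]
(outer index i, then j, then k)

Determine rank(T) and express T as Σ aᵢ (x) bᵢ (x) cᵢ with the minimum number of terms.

rank(T) = 2

Lower bound: the mode-1 unfolding of T (rows indexed by i, columns by (j,k) = (0,0), (0,1), (0,2), (1,0), (1,1), (1,2)) is [[21, 2, 26, 21, 2, 26], [-24, -4, -25, -24, -4, -25]].
There the 2×2 minor on rows i ∈ {0, 1}, columns (j,k) ∈ {(0,0), (0,1)} is det [[21, 2], [-24, -4]] = -36 ≠ 0, so this unfolding has rank ≥ 2; CP rank is at least every unfolding rank, so rank(T) ≥ 2. (Unfolding ranks only ever bound the CP rank from below — rank(T) can be strictly larger than all of them — so the matching upper bound has to come from an explicit 2-term decomposition.)
Upper bound — finding two terms. Every mode-2 slice of T is a multiple of one matrix: T[:,j,:] = b[j]·M with b = (1, 1) and M = [[21, 2, 26], [-24, -4, -25]] (rows indexed by i, columns by k). So it suffices to write M as a sum of two rank-1 matrices.
Splitting M by its rows (i = 0, 1), M = (1, 0)(21, 2, 26)ᵀ + (0, 1)(-24, -4, -25)ᵀ.
Hence T = (1, 0) (x) (1, 1) (x) (21, 2, 26) + (0, 1) (x) (1, 1) (x) (-24, -4, -25), so rank(T) ≤ 2.
These bounds meet, so rank(T) = 2.
Check entry T[1,0,0] = -24: (0)·(1)·(21) + (1)·(1)·(-24) = -24.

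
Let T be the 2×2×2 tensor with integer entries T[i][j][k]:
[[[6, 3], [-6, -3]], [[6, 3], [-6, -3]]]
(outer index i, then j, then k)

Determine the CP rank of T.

1

Lower bound: T ≠ 0 (e.g. T[0,0,0] = 6), so rank(T) ≥ 1.
Upper bound: the mode-1 fibre T[:,0,0] = [6, 6] gives a = [1, 1] (primitive direction); the mode-2 fibre T[0,:,0] = [6, -6] gives b = [1, -1]; then c[k] = T[0,0,k] / (a[0]·b[0]) = [6, 3] / 1 = [6, 3].
Expanding [1, 1] (x) [1, -1] (x) [6, 3] reproduces all 8 entries of T, so T = [1, 1] (x) [1, -1] (x) [6, 3] and rank(T) ≤ 1.
These bounds meet, so rank(T) = 1.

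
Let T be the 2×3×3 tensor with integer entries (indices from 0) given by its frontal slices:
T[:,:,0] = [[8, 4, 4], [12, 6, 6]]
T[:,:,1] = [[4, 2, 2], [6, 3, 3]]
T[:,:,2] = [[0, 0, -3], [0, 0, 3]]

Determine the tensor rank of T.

Lower bound: the mode-3 unfolding of T (rows indexed by k, columns by (i,j) = (0,0), (0,1), (0,2), (1,0), (1,1), (1,2)) is [[8, 4, 4, 12, 6, 6], [4, 2, 2, 6, 3, 3], [0, 0, -3, 0, 0, 3]].
There the 2×2 minor on rows k ∈ {0, 2}, columns (i,j) ∈ {(0,0), (0,2)} is det [[8, 4], [0, -3]] = -24 ≠ 0, so this unfolding has rank ≥ 2; CP rank is at least every unfolding rank, so rank(T) ≥ 2. (This is only a lower bound: in general the CP rank may exceed every unfolding rank, so we still need to exhibit 2 rank-1 terms summing to T.)
Upper bound — finding two terms. Write S_k = T[:,:,k] for the frontal slices: S₀ = [[8, 4, 4], [12, 6, 6]], S₁ = [[4, 2, 2], [6, 3, 3]], S₂ = [[0, 0, -3], [0, 0, 3]].
If T = a₁ ⊗ b₁ ⊗ c₁ + a₂ ⊗ b₂ ⊗ c₂ then each S_k = c₁[k]·a₁b₁ᵀ + c₂[k]·a₂b₂ᵀ. S₀ and S₂ are linearly independent, so a₁b₁ᵀ and a₂b₂ᵀ must span the same plane of matrices: they are the rank-1 matrices of the form x·S₀ + y·S₂.
The 2×2 minor of x·S₀ + y·S₂ on rows {0,1}, columns {0,2} is 60·xy = 60·(y)(x), vanishing at (x:y) = (1:0) and (0:1).
M₁ = S₀ = [[8, 4, 4], [12, 6, 6]] = 2·[2, 3][2, 1, 1]ᵀ and M₂ = S₂ = [[0, 0, -3], [0, 0, 3]] = (-3)·[1, -1][0, 0, 1]ᵀ, so take a₁ = [2, 3], b₁ = [2, 1, 1], a₂ = [1, -1], b₂ = [0, 0, 1].
Each slice is an integer combination of E₁ = a₁b₁ᵀ and E₂ = a₂b₂ᵀ: S₀ = 2·E₁, S₁ = E₁, S₂ = −3·E₂; reading off coefficients, c₁ = [2, 1, 0] and c₂ = [0, 0, -3].
Hence T = [2, 3] ⊗ [2, 1, 1] ⊗ [2, 1, 0] + [1, -1] ⊗ [0, 0, 1] ⊗ [0, 0, -3], so rank(T) ≤ 2.
These bounds meet, so rank(T) = 2.

2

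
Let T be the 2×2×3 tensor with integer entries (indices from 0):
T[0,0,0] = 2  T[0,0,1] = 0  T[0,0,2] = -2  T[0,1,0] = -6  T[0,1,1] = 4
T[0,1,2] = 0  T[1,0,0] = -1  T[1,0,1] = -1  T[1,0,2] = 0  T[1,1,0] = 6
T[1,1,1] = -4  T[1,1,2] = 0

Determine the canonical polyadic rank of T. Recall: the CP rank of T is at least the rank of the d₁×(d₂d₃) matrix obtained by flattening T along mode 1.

Lower bound: in the mode-3 unfolding of T (rows indexed by k, columns by (i,j)) the 3×3 minor on rows k ∈ {0, 1, 2}, columns (i,j) ∈ {(0,0), (0,1), (1,0)} is det [[2, -6, -1], [0, 4, -1], [-2, 0, 0]] = -20 ≠ 0, so that unfolding has rank ≥ 3 and hence rank(T) ≥ 3 (CP rank is at least every unfolding rank, though it can be larger).
Upper bound: T is a sum of 3 rank-1 terms, T = [0, 1] ⊗ [1, 0] ⊗ [1, -1, -2] + [1, -1] ⊗ [0, 1] ⊗ [-2, 4, -4] + [1, -1] ⊗ [1, -2] ⊗ [2, 0, -2] (one valid choice — decompositions are not unique — normalised so each a, b is primitive with positive first nonzero entry; check it by expanding all entries), so rank(T) ≤ 3.
These bounds meet, so rank(T) = 3.

3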